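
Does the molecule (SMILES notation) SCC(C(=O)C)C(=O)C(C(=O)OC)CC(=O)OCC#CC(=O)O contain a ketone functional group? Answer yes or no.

yes

–SH on an sp³ carbon → thiol.
pendant –COCH3: carbonyl C bonded to two carbons → ketone.
–C(=O)– with carbon on both sides → ketone.
pendant –COOCH3: carbonyl C bonded to C and –OCH3 → ester.
–C(=O)–O–C with C on the carbonyl side → ester.
C≡C triple bond → alkyne.
–COOH: carbonyl C bonded to –OH and C → carboxylic acid (the –OH is not a separate alcohol).
The CH(COCH3) segment supplies the ketone: pendant –COCH3: carbonyl C bonded to two carbons → ketone.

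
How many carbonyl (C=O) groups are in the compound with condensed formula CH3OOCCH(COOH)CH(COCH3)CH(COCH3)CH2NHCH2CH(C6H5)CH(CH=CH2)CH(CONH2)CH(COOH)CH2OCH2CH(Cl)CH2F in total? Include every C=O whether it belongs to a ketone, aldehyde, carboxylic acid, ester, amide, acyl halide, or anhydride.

6

CH3OOC: ester, 1 C=O (running total 1).
CH(COOH): carboxylic acid, 1 C=O (running total 2).
CH(COCH3): ketone, 1 C=O (running total 3).
CH(COCH3): ketone, 1 C=O (running total 4).
CH(CONH2): amide, 1 C=O (running total 5).
CH(COOH): carboxylic acid, 1 C=O (running total 6).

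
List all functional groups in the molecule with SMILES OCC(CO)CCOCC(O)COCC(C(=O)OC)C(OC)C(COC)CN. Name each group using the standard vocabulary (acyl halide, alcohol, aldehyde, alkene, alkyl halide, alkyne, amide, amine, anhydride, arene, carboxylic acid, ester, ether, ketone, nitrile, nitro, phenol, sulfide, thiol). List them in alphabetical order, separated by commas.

Reading the structure from left to right:
  HOCH2: HO– on an sp³ carbon → alcohol.
  CH(CH2OH): pendant –CH2OH on an sp³ backbone C → alcohol.
  CH2OCH2: C–O–C with sp³ carbons on both sides and no adjacent C=O → ether.
  CH(OH): –OH on an sp³ carbon → alcohol (secondary).
  CH2OCH2: C–O–C with sp³ carbons on both sides and no adjacent C=O → ether.
  CH(COOCH3): pendant –COOCH3: carbonyl C bonded to C and –OCH3 → ester.
  CH(OCH3): pendant –OCH3: C–O–C with sp³ C, no adjacent C=O → ether.
  CH(CH2OCH3): pendant –CH2OCH3: C–O–C linkage → ether.
  CH2NH2: –NH2 on an sp³ carbon with no adjacent C=O → amine.

alcohol, amine, ester, ether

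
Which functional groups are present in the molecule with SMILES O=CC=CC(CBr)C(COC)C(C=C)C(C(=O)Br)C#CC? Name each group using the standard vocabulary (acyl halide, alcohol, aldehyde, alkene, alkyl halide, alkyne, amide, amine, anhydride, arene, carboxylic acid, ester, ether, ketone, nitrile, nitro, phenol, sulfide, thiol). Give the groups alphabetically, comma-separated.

Reading the structure from left to right:
  OHC: terminal –CHO: carbonyl C bonded to H and C → aldehyde.
  CH=CH: C=C double bond → alkene.
  CH(CH2Br): pendant –CH2X: halogen on sp³ carbon → alkyl halide.
  CH(CH2OCH3): pendant –CH2OCH3: C–O–C linkage → ether.
  CH(CH=CH2): pendant –CH=CH2: C=C double bond → alkene.
  CH(COBr): pendant –C(=O)X: carbonyl C bonded to C and halogen → acyl halide.
  C≡C: C≡C triple bond → alkyne.

acyl halide, aldehyde, alkene, alkyl halide, alkyne, ether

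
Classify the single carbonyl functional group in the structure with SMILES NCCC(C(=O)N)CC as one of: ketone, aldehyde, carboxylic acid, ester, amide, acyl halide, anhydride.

The carbonyl is in the CH(CONH2) segment: pendant –CONH2: carbonyl C bonded to C and N → amide.

amide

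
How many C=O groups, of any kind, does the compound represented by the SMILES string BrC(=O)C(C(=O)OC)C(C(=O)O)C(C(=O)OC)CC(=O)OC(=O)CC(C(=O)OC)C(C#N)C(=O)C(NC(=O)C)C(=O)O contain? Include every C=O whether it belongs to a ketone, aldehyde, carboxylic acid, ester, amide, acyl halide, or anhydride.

BrCO: acyl halide, 1 C=O (running total 1).
CH(COOCH3): ester, 1 C=O (running total 2).
CH(COOH): carboxylic acid, 1 C=O (running total 3).
CH(COOCH3): ester, 1 C=O (running total 4).
CH2CO-O-COCH2: anhydride, 2 C=O (running total 6).
CH(COOCH3): ester, 1 C=O (running total 7).
CO: ketone, 1 C=O (running total 8).
CH(NHCOCH3): amide, 1 C=O (running total 9).
COOH: carboxylic acid, 1 C=O (running total 10).

10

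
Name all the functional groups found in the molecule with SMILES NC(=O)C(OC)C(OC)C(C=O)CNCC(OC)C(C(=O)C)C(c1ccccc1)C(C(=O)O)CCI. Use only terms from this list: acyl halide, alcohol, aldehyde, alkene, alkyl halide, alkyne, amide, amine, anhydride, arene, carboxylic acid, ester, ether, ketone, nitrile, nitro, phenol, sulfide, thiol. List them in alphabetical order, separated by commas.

–C(=O)NH2: carbonyl C bonded to C and to N → amide (the N is not a separate amine).
pendant –OCH3: C–O–C with sp³ C, no adjacent C=O → ether.
pendant –OCH3: C–O–C with sp³ C, no adjacent C=O → ether.
pendant –CHO: carbonyl C bonded to C and H → aldehyde.
C–N–C with sp³ carbons and no adjacent C=O → amine (secondary).
pendant –OCH3: C–O–C with sp³ C, no adjacent C=O → ether.
pendant –COCH3: carbonyl C bonded to two carbons → ketone.
pendant –C6H5: benzene ring → arene.
pendant –COOH: carbonyl C bonded to C and –OH → carboxylic acid.
halogen on an sp³ carbon → alkyl halide.

aldehyde, alkyl halide, amide, amine, arene, carboxylic acid, ether, ketone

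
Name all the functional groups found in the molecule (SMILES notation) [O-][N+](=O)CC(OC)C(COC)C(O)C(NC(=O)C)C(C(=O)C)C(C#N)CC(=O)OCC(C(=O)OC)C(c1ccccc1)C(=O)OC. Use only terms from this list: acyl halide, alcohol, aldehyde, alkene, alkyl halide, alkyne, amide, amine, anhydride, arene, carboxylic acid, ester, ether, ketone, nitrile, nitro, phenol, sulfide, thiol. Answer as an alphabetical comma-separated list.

alcohol, amide, arene, ester, ether, ketone, nitrile, nitro

–NO2 on carbon → nitro group.
pendant –OCH3: C–O–C with sp³ C, no adjacent C=O → ether.
pendant –CH2OCH3: C–O–C linkage → ether.
–OH on an sp³ carbon → alcohol (secondary).
pendant –NHC(=O)CH3: N bonded to a carbonyl → amide (not amine).
pendant –COCH3: carbonyl C bonded to two carbons → ketone.
pendant –C≡N: nitrile.
–C(=O)–O–C with C on the carbonyl side → ester.
pendant –COOCH3: carbonyl C bonded to C and –OCH3 → ester.
pendant –C6H5: benzene ring → arene.
–C(=O)OCH3: carbonyl C bonded to C and to –OCH3 → ester (not ketone + ether).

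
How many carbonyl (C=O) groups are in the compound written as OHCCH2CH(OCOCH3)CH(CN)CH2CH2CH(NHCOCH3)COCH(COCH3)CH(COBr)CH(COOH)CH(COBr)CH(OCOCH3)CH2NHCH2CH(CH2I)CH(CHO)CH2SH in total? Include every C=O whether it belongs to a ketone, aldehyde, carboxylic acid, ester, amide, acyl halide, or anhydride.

OHC: aldehyde, 1 C=O (running total 1).
CH(OCOCH3): ester, 1 C=O (running total 2).
CH(NHCOCH3): amide, 1 C=O (running total 3).
CO: ketone, 1 C=O (running total 4).
CH(COCH3): ketone, 1 C=O (running total 5).
CH(COBr): acyl halide, 1 C=O (running total 6).
CH(COOH): carboxylic acid, 1 C=O (running total 7).
CH(COBr): acyl halide, 1 C=O (running total 8).
CH(OCOCH3): ester, 1 C=O (running total 9).
CH(CHO): aldehyde, 1 C=O (running total 10).

10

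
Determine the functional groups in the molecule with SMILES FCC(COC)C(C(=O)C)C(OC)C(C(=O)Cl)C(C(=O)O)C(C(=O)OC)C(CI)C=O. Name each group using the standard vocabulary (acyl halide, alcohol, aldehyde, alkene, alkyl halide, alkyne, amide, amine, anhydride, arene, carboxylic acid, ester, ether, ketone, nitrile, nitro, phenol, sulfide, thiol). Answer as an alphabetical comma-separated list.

acyl halide, aldehyde, alkyl halide, carboxylic acid, ester, ether, ketone

Taking each segment in turn:
  FCH2: halogen on an sp³ carbon → alkyl halide.
  CH(CH2OCH3): pendant –CH2OCH3: C–O–C linkage → ether.
  CH(COCH3): pendant –COCH3: carbonyl C bonded to two carbons → ketone.
  CH(OCH3): pendant –OCH3: C–O–C with sp³ C, no adjacent C=O → ether.
  CH(COCl): pendant –C(=O)X: carbonyl C bonded to C and halogen → acyl halide.
  CH(COOH): pendant –COOH: carbonyl C bonded to C and –OH → carboxylic acid.
  CH(COOCH3): pendant –COOCH3: carbonyl C bonded to C and –OCH3 → ester.
  CH(CH2I): pendant –CH2X: halogen on sp³ carbon → alkyl halide.
  CHO: terminal –CHO: carbonyl C bonded to H and C → aldehyde.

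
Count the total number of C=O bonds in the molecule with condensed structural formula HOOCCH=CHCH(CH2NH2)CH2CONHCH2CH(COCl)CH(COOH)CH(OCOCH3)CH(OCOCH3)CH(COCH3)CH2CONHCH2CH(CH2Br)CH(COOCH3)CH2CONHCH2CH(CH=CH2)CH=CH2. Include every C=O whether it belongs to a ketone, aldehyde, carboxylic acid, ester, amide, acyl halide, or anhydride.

HOOC: carboxylic acid, 1 C=O (running total 1).
CH2CONHCH2: amide, 1 C=O (running total 2).
CH(COCl): acyl halide, 1 C=O (running total 3).
CH(COOH): carboxylic acid, 1 C=O (running total 4).
CH(OCOCH3): ester, 1 C=O (running total 5).
CH(OCOCH3): ester, 1 C=O (running total 6).
CH(COCH3): ketone, 1 C=O (running total 7).
CH2CONHCH2: amide, 1 C=O (running total 8).
CH(COOCH3): ester, 1 C=O (running total 9).
CH2CONHCH2: amide, 1 C=O (running total 10).

10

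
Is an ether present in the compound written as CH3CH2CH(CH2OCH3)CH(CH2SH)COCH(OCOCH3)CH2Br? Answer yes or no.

yes

pendant –CH2OCH3: C–O–C linkage → ether.
pendant –CH2SH → thiol.
–C(=O)– with carbon on both sides → ketone.
pendant –OC(=O)CH3: an acyloxy group → ester.
halogen on an sp³ carbon → alkyl halide.
The CH(CH2OCH3) segment supplies the ether: pendant –CH2OCH3: C–O–C linkage → ether.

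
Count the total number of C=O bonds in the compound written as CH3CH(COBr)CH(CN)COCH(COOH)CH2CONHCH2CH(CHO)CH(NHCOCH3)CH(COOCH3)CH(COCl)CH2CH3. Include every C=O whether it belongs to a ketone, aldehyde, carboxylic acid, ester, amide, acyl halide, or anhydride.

CH(COBr): acyl halide, 1 C=O (running total 1).
CO: ketone, 1 C=O (running total 2).
CH(COOH): carboxylic acid, 1 C=O (running total 3).
CH2CONHCH2: amide, 1 C=O (running total 4).
CH(CHO): aldehyde, 1 C=O (running total 5).
CH(NHCOCH3): amide, 1 C=O (running total 6).
CH(COOCH3): ester, 1 C=O (running total 7).
CH(COCl): acyl halide, 1 C=O (running total 8).

8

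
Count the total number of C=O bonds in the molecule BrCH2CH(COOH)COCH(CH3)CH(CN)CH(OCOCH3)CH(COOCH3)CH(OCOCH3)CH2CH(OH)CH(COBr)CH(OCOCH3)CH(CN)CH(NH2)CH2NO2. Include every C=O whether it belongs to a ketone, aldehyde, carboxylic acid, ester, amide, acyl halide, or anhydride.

7

CH(COOH): carboxylic acid, 1 C=O (running total 1).
CO: ketone, 1 C=O (running total 2).
CH(OCOCH3): ester, 1 C=O (running total 3).
CH(COOCH3): ester, 1 C=O (running total 4).
CH(OCOCH3): ester, 1 C=O (running total 5).
CH(COBr): acyl halide, 1 C=O (running total 6).
CH(OCOCH3): ester, 1 C=O (running total 7).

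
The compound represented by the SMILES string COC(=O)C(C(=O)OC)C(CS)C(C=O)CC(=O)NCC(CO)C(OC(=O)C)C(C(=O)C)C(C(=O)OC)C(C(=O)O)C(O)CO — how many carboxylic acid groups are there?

1

CH3O–C(=O)–: carbonyl C bonded to C and to –OCH3 → ester (not ketone + ether).
pendant –COOCH3: carbonyl C bonded to C and –OCH3 → ester.
pendant –CH2SH → thiol.
pendant –CHO: carbonyl C bonded to C and H → aldehyde.
–C(=O)–N– linkage → amide (the N is not an amine).
pendant –CH2OH on an sp³ backbone C → alcohol.
pendant –OC(=O)CH3: an acyloxy group → ester.
pendant –COCH3: carbonyl C bonded to two carbons → ketone.
pendant –COOCH3: carbonyl C bonded to C and –OCH3 → ester.
pendant –COOH: carbonyl C bonded to C and –OH → carboxylic acid.
–OH on an sp³ carbon → alcohol (secondary).
–OH on an sp³ carbon → alcohol.
Carboxylic acid appears at: CH(COOH) → 1.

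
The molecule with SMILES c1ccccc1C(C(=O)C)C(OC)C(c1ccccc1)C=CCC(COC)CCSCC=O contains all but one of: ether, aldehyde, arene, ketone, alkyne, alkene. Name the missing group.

arene: present (C6H5 — C6H5– phenyl ring → arene).
aldehyde: present (CHO — terminal –CHO: carbonyl C bonded to H and C → aldehyde).
ketone: present (CH(COCH3) — pendant –COCH3: carbonyl C bonded to two carbons → ketone).
ether: present (CH(OCH3) — pendant –OCH3: C–O–C with sp³ C, no adjacent C=O → ether).
alkene: present (CH=CH — C=C double bond → alkene).
alkyne: no segment matches this pattern.

alkyne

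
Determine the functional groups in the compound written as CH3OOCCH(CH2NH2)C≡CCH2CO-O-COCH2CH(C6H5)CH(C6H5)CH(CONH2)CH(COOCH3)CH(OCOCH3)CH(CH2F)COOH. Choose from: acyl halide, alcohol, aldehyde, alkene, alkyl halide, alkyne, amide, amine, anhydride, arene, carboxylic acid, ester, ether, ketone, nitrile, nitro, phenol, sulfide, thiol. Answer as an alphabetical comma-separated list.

alkyl halide, alkyne, amide, amine, anhydride, arene, carboxylic acid, ester

CH3O–C(=O)–: carbonyl C bonded to C and to –OCH3 → ester (not ketone + ether).
pendant –CH2NH2: N on sp³ C, no adjacent C=O → amine.
C≡C triple bond → alkyne.
two acyl groups sharing one oxygen, –C(=O)–O–C(=O)– → anhydride.
pendant –C6H5: benzene ring → arene.
pendant –C6H5: benzene ring → arene.
pendant –CONH2: carbonyl C bonded to C and N → amide.
pendant –COOCH3: carbonyl C bonded to C and –OCH3 → ester.
pendant –OC(=O)CH3: an acyloxy group → ester.
pendant –CH2X: halogen on sp³ carbon → alkyl halide.
–COOH: carbonyl C bonded to –OH and C → carboxylic acid (the –OH is not a separate alcohol).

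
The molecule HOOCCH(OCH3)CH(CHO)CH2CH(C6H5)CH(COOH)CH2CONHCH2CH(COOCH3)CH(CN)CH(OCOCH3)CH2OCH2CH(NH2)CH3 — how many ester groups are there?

Working along the chain:
  HOOC: –COOH: carbonyl C bonded to –OH and C → carboxylic acid (the –OH is not a separate alcohol).
  CH(OCH3): pendant –OCH3: C–O–C with sp³ C, no adjacent C=O → ether.
  CH(CHO): pendant –CHO: carbonyl C bonded to C and H → aldehyde.
  CH(C6H5): pendant –C6H5: benzene ring → arene.
  CH(COOH): pendant –COOH: carbonyl C bonded to C and –OH → carboxylic acid.
  CH2CONHCH2: –C(=O)–N– linkage → amide (the N is not an amine).
  CH(COOCH3): pendant –COOCH3: carbonyl C bonded to C and –OCH3 → ester.
  CH(CN): pendant –C≡N: nitrile.
  CH(OCOCH3): pendant –OC(=O)CH3: an acyloxy group → ester.
  CH2OCH2: C–O–C with sp³ carbons on both sides and no adjacent C=O → ether.
  CH(NH2): –NH2 on an sp³ carbon with no adjacent C=O → amine.
Ester appears at: CH(COOCH3), CH(OCOCH3) → 2.

2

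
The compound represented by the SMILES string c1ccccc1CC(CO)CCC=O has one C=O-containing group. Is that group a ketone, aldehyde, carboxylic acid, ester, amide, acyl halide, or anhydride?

The carbonyl is in the CHO segment: terminal –CHO: carbonyl C bonded to H and C → aldehyde.

aldehyde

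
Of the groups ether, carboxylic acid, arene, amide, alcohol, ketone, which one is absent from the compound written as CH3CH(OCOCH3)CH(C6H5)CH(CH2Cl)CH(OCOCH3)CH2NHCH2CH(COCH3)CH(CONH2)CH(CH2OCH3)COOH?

ether: present (CH(CH2OCH3) — pendant –CH2OCH3: C–O–C linkage → ether).
ketone: present (CH(COCH3) — pendant –COCH3: carbonyl C bonded to two carbons → ketone).
carboxylic acid: present (COOH — –COOH: carbonyl C bonded to –OH and C → carboxylic acid (the –OH is not a separate alcohol)).
amide: present (CH(CONH2) — pendant –CONH2: carbonyl C bonded to C and N → amide).
arene: present (CH(C6H5) — pendant –C6H5: benzene ring → arene).
alcohol: absent. In COOH, the –OH sits on a carbonyl carbon, making it part of a carboxylic acid, not an alcohol.

alcohol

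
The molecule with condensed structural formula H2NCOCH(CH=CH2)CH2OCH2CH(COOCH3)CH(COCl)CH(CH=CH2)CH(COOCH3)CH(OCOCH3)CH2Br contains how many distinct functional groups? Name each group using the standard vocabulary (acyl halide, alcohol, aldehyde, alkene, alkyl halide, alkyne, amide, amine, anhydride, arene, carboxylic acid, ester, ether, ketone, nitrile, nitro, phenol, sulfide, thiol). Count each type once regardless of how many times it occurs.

Taking each segment in turn:
  H2NCO: –C(=O)NH2: carbonyl C bonded to C and to N → amide (the N is not a separate amine).
  CH(CH=CH2): pendant –CH=CH2: C=C double bond → alkene.
  CH2OCH2: C–O–C with sp³ carbons on both sides and no adjacent C=O → ether.
  CH(COOCH3): pendant –COOCH3: carbonyl C bonded to C and –OCH3 → ester.
  CH(COCl): pendant –C(=O)X: carbonyl C bonded to C and halogen → acyl halide.
  CH(CH=CH2): pendant –CH=CH2: C=C double bond → alkene.
  CH(COOCH3): pendant –COOCH3: carbonyl C bonded to C and –OCH3 → ester.
  CH(OCOCH3): pendant –OC(=O)CH3: an acyloxy group → ester.
  CH2Br: halogen on an sp³ carbon → alkyl halide.
Distinct types present: acyl halide, alkene, alkyl halide, amide, ester, ether.

6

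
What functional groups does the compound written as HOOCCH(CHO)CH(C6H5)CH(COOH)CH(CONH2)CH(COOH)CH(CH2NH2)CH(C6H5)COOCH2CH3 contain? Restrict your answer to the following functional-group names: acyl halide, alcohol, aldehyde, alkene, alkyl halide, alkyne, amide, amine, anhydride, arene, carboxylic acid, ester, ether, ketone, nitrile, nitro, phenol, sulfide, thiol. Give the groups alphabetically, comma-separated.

Taking each segment in turn:
  HOOC: –COOH: carbonyl C bonded to –OH and C → carboxylic acid (the –OH is not a separate alcohol).
  CH(CHO): pendant –CHO: carbonyl C bonded to C and H → aldehyde.
  CH(C6H5): pendant –C6H5: benzene ring → arene.
  CH(COOH): pendant –COOH: carbonyl C bonded to C and –OH → carboxylic acid.
  CH(CONH2): pendant –CONH2: carbonyl C bonded to C and N → amide.
  CH(COOH): pendant –COOH: carbonyl C bonded to C and –OH → carboxylic acid.
  CH(CH2NH2): pendant –CH2NH2: N on sp³ C, no adjacent C=O → amine.
  CH(C6H5): pendant –C6H5: benzene ring → arene.
  COOCH2CH3: –C(=O)OCH2CH3: carbonyl C bonded to C and to –OEt → ester.

aldehyde, amide, amine, arene, carboxylic acid, ester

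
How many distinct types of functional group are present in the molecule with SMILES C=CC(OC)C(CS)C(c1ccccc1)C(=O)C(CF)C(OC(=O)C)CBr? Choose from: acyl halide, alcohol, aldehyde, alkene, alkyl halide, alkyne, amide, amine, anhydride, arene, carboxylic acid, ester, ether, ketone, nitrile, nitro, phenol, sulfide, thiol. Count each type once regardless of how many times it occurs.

Reading the structure from left to right:
  CH2=CH: C=C double bond → alkene.
  CH(OCH3): pendant –OCH3: C–O–C with sp³ C, no adjacent C=O → ether.
  CH(CH2SH): pendant –CH2SH → thiol.
  CH(C6H5): pendant –C6H5: benzene ring → arene.
  CO: –C(=O)– with carbon on both sides → ketone.
  CH(CH2F): pendant –CH2X: halogen on sp³ carbon → alkyl halide.
  CH(OCOCH3): pendant –OC(=O)CH3: an acyloxy group → ester.
  CH2Br: halogen on an sp³ carbon → alkyl halide.
Distinct types present: alkene, alkyl halide, arene, ester, ether, ketone, thiol.

7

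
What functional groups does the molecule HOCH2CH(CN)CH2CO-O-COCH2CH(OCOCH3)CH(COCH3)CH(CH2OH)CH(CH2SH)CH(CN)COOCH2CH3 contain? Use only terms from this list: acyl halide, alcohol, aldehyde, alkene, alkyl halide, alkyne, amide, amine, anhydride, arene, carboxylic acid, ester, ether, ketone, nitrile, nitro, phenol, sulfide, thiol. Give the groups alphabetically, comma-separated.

HO– on an sp³ carbon → alcohol.
pendant –C≡N: nitrile.
two acyl groups sharing one oxygen, –C(=O)–O–C(=O)– → anhydride.
pendant –OC(=O)CH3: an acyloxy group → ester.
pendant –COCH3: carbonyl C bonded to two carbons → ketone.
pendant –CH2OH on an sp³ backbone C → alcohol.
pendant –CH2SH → thiol.
pendant –C≡N: nitrile.
–C(=O)OCH2CH3: carbonyl C bonded to C and to –OEt → ester.

alcohol, anhydride, ester, ketone, nitrile, thiol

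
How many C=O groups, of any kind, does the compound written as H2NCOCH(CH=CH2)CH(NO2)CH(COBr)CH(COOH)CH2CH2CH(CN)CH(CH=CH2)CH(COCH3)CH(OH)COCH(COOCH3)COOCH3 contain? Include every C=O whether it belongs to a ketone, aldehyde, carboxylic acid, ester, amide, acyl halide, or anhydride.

H2NCO: amide, 1 C=O (running total 1).
CH(COBr): acyl halide, 1 C=O (running total 2).
CH(COOH): carboxylic acid, 1 C=O (running total 3).
CH(COCH3): ketone, 1 C=O (running total 4).
CO: ketone, 1 C=O (running total 5).
CH(COOCH3): ester, 1 C=O (running total 6).
COOCH3: ester, 1 C=O (running total 7).

7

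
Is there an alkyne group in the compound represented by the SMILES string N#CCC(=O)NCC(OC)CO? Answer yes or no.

no

N≡C–: carbon triple-bonded to nitrogen → nitrile.
–C(=O)–N– linkage → amide (the N is not an amine).
pendant –OCH3: C–O–C with sp³ C, no adjacent C=O → ether.
–OH on an sp³ carbon → alcohol.
In N≡C, the triple bond is C≡N, not C≡C, so it is a nitrile.
The groups actually present are: alcohol, amide, ether, nitrile.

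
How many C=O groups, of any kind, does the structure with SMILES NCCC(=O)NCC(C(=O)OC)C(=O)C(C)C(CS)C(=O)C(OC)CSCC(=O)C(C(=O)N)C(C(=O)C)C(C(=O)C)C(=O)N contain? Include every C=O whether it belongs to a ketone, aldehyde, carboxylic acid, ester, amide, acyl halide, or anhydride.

9

CH2CONHCH2: amide, 1 C=O (running total 1).
CH(COOCH3): ester, 1 C=O (running total 2).
CO: ketone, 1 C=O (running total 3).
CO: ketone, 1 C=O (running total 4).
CO: ketone, 1 C=O (running total 5).
CH(CONH2): amide, 1 C=O (running total 6).
CH(COCH3): ketone, 1 C=O (running total 7).
CH(COCH3): ketone, 1 C=O (running total 8).
CONH2: amide, 1 C=O (running total 9).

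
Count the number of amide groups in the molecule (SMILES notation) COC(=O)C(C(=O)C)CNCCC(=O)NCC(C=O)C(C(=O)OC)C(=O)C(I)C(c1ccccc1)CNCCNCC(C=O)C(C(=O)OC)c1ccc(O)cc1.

Working along the chain:
  CH3OOC: CH3O–C(=O)–: carbonyl C bonded to C and to –OCH3 → ester (not ketone + ether).
  CH(COCH3): pendant –COCH3: carbonyl C bonded to two carbons → ketone.
  CH2NHCH2: C–N–C with sp³ carbons and no adjacent C=O → amine (secondary).
  CH2CONHCH2: –C(=O)–N– linkage → amide (the N is not an amine).
  CH(CHO): pendant –CHO: carbonyl C bonded to C and H → aldehyde.
  CH(COOCH3): pendant –COOCH3: carbonyl C bonded to C and –OCH3 → ester.
  CO: –C(=O)– with carbon on both sides → ketone.
  CH(I): halogen on an sp³ carbon → alkyl halide.
  CH(C6H5): pendant –C6H5: benzene ring → arene.
  CH2NHCH2: C–N–C with sp³ carbons and no adjacent C=O → amine (secondary).
  CH2NHCH2: C–N–C with sp³ carbons and no adjacent C=O → amine (secondary).
  CH(CHO): pendant –CHO: carbonyl C bonded to C and H → aldehyde.
  CH(COOCH3): pendant –COOCH3: carbonyl C bonded to C and –OCH3 → ester.
  C6H4OH: –OH attached directly to an aromatic ring → phenol (not alcohol); the ring itself is an arene.
Amide appears at: CH2CONHCH2 → 1.

1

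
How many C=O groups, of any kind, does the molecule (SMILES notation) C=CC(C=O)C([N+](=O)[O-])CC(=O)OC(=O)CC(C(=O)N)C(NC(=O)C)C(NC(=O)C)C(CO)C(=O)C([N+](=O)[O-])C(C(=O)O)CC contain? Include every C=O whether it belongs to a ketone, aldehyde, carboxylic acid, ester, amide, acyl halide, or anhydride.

8

CH(CHO): aldehyde, 1 C=O (running total 1).
CH2CO-O-COCH2: anhydride, 2 C=O (running total 3).
CH(CONH2): amide, 1 C=O (running total 4).
CH(NHCOCH3): amide, 1 C=O (running total 5).
CH(NHCOCH3): amide, 1 C=O (running total 6).
CO: ketone, 1 C=O (running total 7).
CH(COOH): carboxylic acid, 1 C=O (running total 8).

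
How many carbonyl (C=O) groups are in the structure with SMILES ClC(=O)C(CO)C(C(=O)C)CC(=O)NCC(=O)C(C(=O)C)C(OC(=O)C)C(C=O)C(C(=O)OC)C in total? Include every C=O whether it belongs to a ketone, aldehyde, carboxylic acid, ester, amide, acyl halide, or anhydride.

ClCO: acyl halide, 1 C=O (running total 1).
CH(COCH3): ketone, 1 C=O (running total 2).
CH2CONHCH2: amide, 1 C=O (running total 3).
CO: ketone, 1 C=O (running total 4).
CH(COCH3): ketone, 1 C=O (running total 5).
CH(OCOCH3): ester, 1 C=O (running total 6).
CH(CHO): aldehyde, 1 C=O (running total 7).
CH(COOCH3): ester, 1 C=O (running total 8).

8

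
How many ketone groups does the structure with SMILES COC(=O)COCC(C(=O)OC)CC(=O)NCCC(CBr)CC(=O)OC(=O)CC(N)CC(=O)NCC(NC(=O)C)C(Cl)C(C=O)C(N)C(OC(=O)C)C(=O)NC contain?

Working along the chain:
  CH3OOC: CH3O–C(=O)–: carbonyl C bonded to C and to –OCH3 → ester (not ketone + ether).
  CH2OCH2: C–O–C with sp³ carbons on both sides and no adjacent C=O → ether.
  CH(COOCH3): pendant –COOCH3: carbonyl C bonded to C and –OCH3 → ester.
  CH2CONHCH2: –C(=O)–N– linkage → amide (the N is not an amine).
  CH(CH2Br): pendant –CH2X: halogen on sp³ carbon → alkyl halide.
  CH2CO-O-COCH2: two acyl groups sharing one oxygen, –C(=O)–O–C(=O)– → anhydride.
  CH(NH2): –NH2 on an sp³ carbon with no adjacent C=O → amine.
  CH2CONHCH2: –C(=O)–N– linkage → amide (the N is not an amine).
  CH(NHCOCH3): pendant –NHC(=O)CH3: N bonded to a carbonyl → amide (not amine).
  CH(Cl): halogen on an sp³ carbon → alkyl halide.
  CH(CHO): pendant –CHO: carbonyl C bonded to C and H → aldehyde.
  CH(NH2): –NH2 on an sp³ carbon with no adjacent C=O → amine.
  CH(OCOCH3): pendant –OC(=O)CH3: an acyloxy group → ester.
  CONHCH3: –C(=O)NHCH3: carbonyl C bonded to C and to N → amide (the N is not an amine).
No segment is a ketone: CH3OOC is ester, not ketone; CH(COOCH3) is ester, not ketone; CH2CONHCH2 is amide, not ketone. → 0.

0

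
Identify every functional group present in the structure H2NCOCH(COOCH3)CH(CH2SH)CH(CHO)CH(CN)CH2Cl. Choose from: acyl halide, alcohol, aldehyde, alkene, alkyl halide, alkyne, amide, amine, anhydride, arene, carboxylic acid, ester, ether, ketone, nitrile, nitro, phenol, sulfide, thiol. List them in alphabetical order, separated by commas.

–C(=O)NH2: carbonyl C bonded to C and to N → amide (the N is not a separate amine).
pendant –COOCH3: carbonyl C bonded to C and –OCH3 → ester.
pendant –CH2SH → thiol.
pendant –CHO: carbonyl C bonded to C and H → aldehyde.
pendant –C≡N: nitrile.
halogen on an sp³ carbon → alkyl halide.

aldehyde, alkyl halide, amide, ester, nitrile, thiol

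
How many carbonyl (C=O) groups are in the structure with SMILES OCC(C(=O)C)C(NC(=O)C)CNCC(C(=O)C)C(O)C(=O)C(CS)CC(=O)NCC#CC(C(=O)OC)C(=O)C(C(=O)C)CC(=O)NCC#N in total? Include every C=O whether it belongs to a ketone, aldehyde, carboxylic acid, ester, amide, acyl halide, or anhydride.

9

CH(COCH3): ketone, 1 C=O (running total 1).
CH(NHCOCH3): amide, 1 C=O (running total 2).
CH(COCH3): ketone, 1 C=O (running total 3).
CO: ketone, 1 C=O (running total 4).
CH2CONHCH2: amide, 1 C=O (running total 5).
CH(COOCH3): ester, 1 C=O (running total 6).
CO: ketone, 1 C=O (running total 7).
CH(COCH3): ketone, 1 C=O (running total 8).
CH2CONHCH2: amide, 1 C=O (running total 9).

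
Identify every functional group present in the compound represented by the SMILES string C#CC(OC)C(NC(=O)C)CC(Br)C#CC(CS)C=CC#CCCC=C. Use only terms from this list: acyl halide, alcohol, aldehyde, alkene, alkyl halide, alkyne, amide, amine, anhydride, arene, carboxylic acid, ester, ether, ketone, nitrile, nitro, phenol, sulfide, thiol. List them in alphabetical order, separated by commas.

alkene, alkyl halide, alkyne, amide, ether, thiol

Working along the chain:
  HC≡C: C≡C triple bond → alkyne.
  CH(OCH3): pendant –OCH3: C–O–C with sp³ C, no adjacent C=O → ether.
  CH(NHCOCH3): pendant –NHC(=O)CH3: N bonded to a carbonyl → amide (not amine).
  CH(Br): halogen on an sp³ carbon → alkyl halide.
  C≡C: C≡C triple bond → alkyne.
  CH(CH2SH): pendant –CH2SH → thiol.
  CH=CH: C=C double bond → alkene.
  C≡C: C≡C triple bond → alkyne.
  CH=CH2: C=C double bond → alkene.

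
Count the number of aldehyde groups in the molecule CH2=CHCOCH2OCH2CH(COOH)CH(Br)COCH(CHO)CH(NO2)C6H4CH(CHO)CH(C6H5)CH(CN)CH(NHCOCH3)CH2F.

Reading the structure from left to right:
  CH2=CH: C=C double bond → alkene.
  CO: –C(=O)– with carbon on both sides → ketone.
  CH2OCH2: C–O–C with sp³ carbons on both sides and no adjacent C=O → ether.
  CH(COOH): pendant –COOH: carbonyl C bonded to C and –OH → carboxylic acid.
  CH(Br): halogen on an sp³ carbon → alkyl halide.
  CO: –C(=O)– with carbon on both sides → ketone.
  CH(CHO): pendant –CHO: carbonyl C bonded to C and H → aldehyde.
  CH(NO2): –NO2 on an sp³ carbon → nitro (the N=O is not a carbonyl).
  C6H4: para-disubstituted benzene ring → arene.
  CH(CHO): pendant –CHO: carbonyl C bonded to C and H → aldehyde.
  CH(C6H5): pendant –C6H5: benzene ring → arene.
  CH(CN): pendant –C≡N: nitrile.
  CH(NHCOCH3): pendant –NHC(=O)CH3: N bonded to a carbonyl → amide (not amine).
  CH2F: halogen on an sp³ carbon → alkyl halide.
Aldehyde appears at: CH(CHO), CH(CHO) → 2.

2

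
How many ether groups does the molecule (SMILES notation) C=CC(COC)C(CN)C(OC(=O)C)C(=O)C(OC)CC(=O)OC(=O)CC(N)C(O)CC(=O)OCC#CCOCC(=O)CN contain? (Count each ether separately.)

3

Taking each segment in turn:
  CH2=CH: C=C double bond → alkene.
  CH(CH2OCH3): pendant –CH2OCH3: C–O–C linkage → ether.
  CH(CH2NH2): pendant –CH2NH2: N on sp³ C, no adjacent C=O → amine.
  CH(OCOCH3): pendant –OC(=O)CH3: an acyloxy group → ester.
  CO: –C(=O)– with carbon on both sides → ketone.
  CH(OCH3): pendant –OCH3: C–O–C with sp³ C, no adjacent C=O → ether.
  CH2CO-O-COCH2: two acyl groups sharing one oxygen, –C(=O)–O–C(=O)– → anhydride.
  CH(NH2): –NH2 on an sp³ carbon with no adjacent C=O → amine.
  CH(OH): –OH on an sp³ carbon → alcohol (secondary).
  CH2COOCH2: –C(=O)–O–C with C on the carbonyl side → ester.
  C≡C: C≡C triple bond → alkyne.
  CH2OCH2: C–O–C with sp³ carbons on both sides and no adjacent C=O → ether.
  CO: –C(=O)– with carbon on both sides → ketone.
  CH2NH2: –NH2 on an sp³ carbon with no adjacent C=O → amine.
Ether appears at: CH(CH2OCH3), CH(OCH3), CH2OCH2 → 3.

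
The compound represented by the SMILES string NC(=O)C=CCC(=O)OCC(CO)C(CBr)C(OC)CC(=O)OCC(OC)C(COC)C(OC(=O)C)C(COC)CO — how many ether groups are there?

4

Reading the structure from left to right:
  H2NCO: –C(=O)NH2: carbonyl C bonded to C and to N → amide (the N is not a separate amine).
  CH=CH: C=C double bond → alkene.
  CH2COOCH2: –C(=O)–O–C with C on the carbonyl side → ester.
  CH(CH2OH): pendant –CH2OH on an sp³ backbone C → alcohol.
  CH(CH2Br): pendant –CH2X: halogen on sp³ carbon → alkyl halide.
  CH(OCH3): pendant –OCH3: C–O–C with sp³ C, no adjacent C=O → ether.
  CH2COOCH2: –C(=O)–O–C with C on the carbonyl side → ester.
  CH(OCH3): pendant –OCH3: C–O–C with sp³ C, no adjacent C=O → ether.
  CH(CH2OCH3): pendant –CH2OCH3: C–O–C linkage → ether.
  CH(OCOCH3): pendant –OC(=O)CH3: an acyloxy group → ester.
  CH(CH2OCH3): pendant –CH2OCH3: C–O–C linkage → ether.
  CH2OH: –OH on an sp³ carbon → alcohol.
Ether appears at: CH(OCH3), CH(OCH3), CH(CH2OCH3), CH(CH2OCH3) → 4.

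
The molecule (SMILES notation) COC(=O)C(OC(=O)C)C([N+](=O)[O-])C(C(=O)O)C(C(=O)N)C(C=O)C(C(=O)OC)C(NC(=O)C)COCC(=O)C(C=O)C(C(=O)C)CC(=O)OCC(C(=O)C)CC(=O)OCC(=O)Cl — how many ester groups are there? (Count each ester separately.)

Reading the structure from left to right:
  CH3OOC: CH3O–C(=O)–: carbonyl C bonded to C and to –OCH3 → ester (not ketone + ether).
  CH(OCOCH3): pendant –OC(=O)CH3: an acyloxy group → ester.
  CH(NO2): –NO2 on an sp³ carbon → nitro (the N=O is not a carbonyl).
  CH(COOH): pendant –COOH: carbonyl C bonded to C and –OH → carboxylic acid.
  CH(CONH2): pendant –CONH2: carbonyl C bonded to C and N → amide.
  CH(CHO): pendant –CHO: carbonyl C bonded to C and H → aldehyde.
  CH(COOCH3): pendant –COOCH3: carbonyl C bonded to C and –OCH3 → ester.
  CH(NHCOCH3): pendant –NHC(=O)CH3: N bonded to a carbonyl → amide (not amine).
  CH2OCH2: C–O–C with sp³ carbons on both sides and no adjacent C=O → ether.
  CO: –C(=O)– with carbon on both sides → ketone.
  CH(CHO): pendant –CHO: carbonyl C bonded to C and H → aldehyde.
  CH(COCH3): pendant –COCH3: carbonyl C bonded to two carbons → ketone.
  CH2COOCH2: –C(=O)–O–C with C on the carbonyl side → ester.
  CH(COCH3): pendant –COCH3: carbonyl C bonded to two carbons → ketone.
  CH2COOCH2: –C(=O)–O–C with C on the carbonyl side → ester.
  COCl: –C(=O)Cl: carbonyl C bonded to C and to a halogen → acyl halide (not alkyl halide).
Ester appears at: CH3OOC, CH(OCOCH3), CH(COOCH3), CH2COOCH2, CH2COOCH2 → 5.

5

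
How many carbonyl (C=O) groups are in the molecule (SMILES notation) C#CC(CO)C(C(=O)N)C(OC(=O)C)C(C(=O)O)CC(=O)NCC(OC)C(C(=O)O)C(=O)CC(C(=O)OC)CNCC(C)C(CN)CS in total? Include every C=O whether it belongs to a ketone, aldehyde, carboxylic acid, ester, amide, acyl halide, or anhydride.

7

CH(CONH2): amide, 1 C=O (running total 1).
CH(OCOCH3): ester, 1 C=O (running total 2).
CH(COOH): carboxylic acid, 1 C=O (running total 3).
CH2CONHCH2: amide, 1 C=O (running total 4).
CH(COOH): carboxylic acid, 1 C=O (running total 5).
CO: ketone, 1 C=O (running total 6).
CH(COOCH3): ester, 1 C=O (running total 7).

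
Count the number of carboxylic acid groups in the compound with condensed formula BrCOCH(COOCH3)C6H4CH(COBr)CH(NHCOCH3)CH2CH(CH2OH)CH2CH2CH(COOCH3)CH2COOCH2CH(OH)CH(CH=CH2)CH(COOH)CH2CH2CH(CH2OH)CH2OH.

1

Reading the structure from left to right:
  BrCO: –C(=O)Br: carbonyl C bonded to C and to a halogen → acyl halide (not alkyl halide).
  CH(COOCH3): pendant –COOCH3: carbonyl C bonded to C and –OCH3 → ester.
  C6H4: para-disubstituted benzene ring → arene.
  CH(COBr): pendant –C(=O)X: carbonyl C bonded to C and halogen → acyl halide.
  CH(NHCOCH3): pendant –NHC(=O)CH3: N bonded to a carbonyl → amide (not amine).
  CH(CH2OH): pendant –CH2OH on an sp³ backbone C → alcohol.
  CH(COOCH3): pendant –COOCH3: carbonyl C bonded to C and –OCH3 → ester.
  CH2COOCH2: –C(=O)–O–C with C on the carbonyl side → ester.
  CH(OH): –OH on an sp³ carbon → alcohol (secondary).
  CH(CH=CH2): pendant –CH=CH2: C=C double bond → alkene.
  CH(COOH): pendant –COOH: carbonyl C bonded to C and –OH → carboxylic acid.
  CH(CH2OH): pendant –CH2OH on an sp³ backbone C → alcohol.
  CH2OH: –OH on an sp³ carbon → alcohol.
Carboxylic acid appears at: CH(COOH) → 1.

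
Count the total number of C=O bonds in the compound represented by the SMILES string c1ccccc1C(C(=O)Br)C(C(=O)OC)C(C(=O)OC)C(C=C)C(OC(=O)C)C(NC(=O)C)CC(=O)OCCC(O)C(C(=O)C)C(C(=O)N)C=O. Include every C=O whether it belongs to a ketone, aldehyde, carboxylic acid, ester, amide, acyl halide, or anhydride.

9

CH(COBr): acyl halide, 1 C=O (running total 1).
CH(COOCH3): ester, 1 C=O (running total 2).
CH(COOCH3): ester, 1 C=O (running total 3).
CH(OCOCH3): ester, 1 C=O (running total 4).
CH(NHCOCH3): amide, 1 C=O (running total 5).
CH2COOCH2: ester, 1 C=O (running total 6).
CH(COCH3): ketone, 1 C=O (running total 7).
CH(CONH2): amide, 1 C=O (running total 8).
CHO: aldehyde, 1 C=O (running total 9).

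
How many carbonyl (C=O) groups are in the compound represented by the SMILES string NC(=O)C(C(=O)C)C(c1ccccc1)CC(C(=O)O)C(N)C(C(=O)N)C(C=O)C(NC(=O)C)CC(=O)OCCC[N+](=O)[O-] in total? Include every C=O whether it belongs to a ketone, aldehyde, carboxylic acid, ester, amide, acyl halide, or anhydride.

7

H2NCO: amide, 1 C=O (running total 1).
CH(COCH3): ketone, 1 C=O (running total 2).
CH(COOH): carboxylic acid, 1 C=O (running total 3).
CH(CONH2): amide, 1 C=O (running total 4).
CH(CHO): aldehyde, 1 C=O (running total 5).
CH(NHCOCH3): amide, 1 C=O (running total 6).
CH2COOCH2: ester, 1 C=O (running total 7).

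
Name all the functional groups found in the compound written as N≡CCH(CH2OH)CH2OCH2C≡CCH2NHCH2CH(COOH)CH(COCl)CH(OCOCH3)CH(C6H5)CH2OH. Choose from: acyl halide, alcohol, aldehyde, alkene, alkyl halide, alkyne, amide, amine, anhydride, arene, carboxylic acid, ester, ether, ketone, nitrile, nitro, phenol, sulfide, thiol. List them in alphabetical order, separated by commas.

acyl halide, alcohol, alkyne, amine, arene, carboxylic acid, ester, ether, nitrile

N≡C–: carbon triple-bonded to nitrogen → nitrile.
pendant –CH2OH on an sp³ backbone C → alcohol.
C–O–C with sp³ carbons on both sides and no adjacent C=O → ether.
C≡C triple bond → alkyne.
C–N–C with sp³ carbons and no adjacent C=O → amine (secondary).
pendant –COOH: carbonyl C bonded to C and –OH → carboxylic acid.
pendant –C(=O)X: carbonyl C bonded to C and halogen → acyl halide.
pendant –OC(=O)CH3: an acyloxy group → ester.
pendant –C6H5: benzene ring → arene.
–OH on an sp³ carbon → alcohol.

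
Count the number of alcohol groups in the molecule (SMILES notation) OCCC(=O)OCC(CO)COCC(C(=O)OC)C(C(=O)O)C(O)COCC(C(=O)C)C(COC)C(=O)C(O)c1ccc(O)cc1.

4

HO– on an sp³ carbon → alcohol.
–C(=O)–O–C with C on the carbonyl side → ester.
pendant –CH2OH on an sp³ backbone C → alcohol.
C–O–C with sp³ carbons on both sides and no adjacent C=O → ether.
pendant –COOCH3: carbonyl C bonded to C and –OCH3 → ester.
pendant –COOH: carbonyl C bonded to C and –OH → carboxylic acid.
–OH on an sp³ carbon → alcohol (secondary).
C–O–C with sp³ carbons on both sides and no adjacent C=O → ether.
pendant –COCH3: carbonyl C bonded to two carbons → ketone.
pendant –CH2OCH3: C–O–C linkage → ether.
–C(=O)– with carbon on both sides → ketone.
–OH on an sp³ carbon → alcohol (secondary).
–OH attached directly to an aromatic ring → phenol (not alcohol); the ring itself is an arene.
Alcohol appears at: HOCH2, CH(CH2OH), CH(OH), CH(OH) → 4.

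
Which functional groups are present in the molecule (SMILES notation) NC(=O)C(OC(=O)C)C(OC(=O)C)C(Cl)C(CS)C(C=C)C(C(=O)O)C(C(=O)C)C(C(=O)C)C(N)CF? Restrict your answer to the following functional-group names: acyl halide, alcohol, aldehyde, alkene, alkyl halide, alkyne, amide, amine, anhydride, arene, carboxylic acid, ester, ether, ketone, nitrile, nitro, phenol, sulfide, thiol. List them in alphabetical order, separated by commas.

alkene, alkyl halide, amide, amine, carboxylic acid, ester, ketone, thiol

Working along the chain:
  H2NCO: –C(=O)NH2: carbonyl C bonded to C and to N → amide (the N is not a separate amine).
  CH(OCOCH3): pendant –OC(=O)CH3: an acyloxy group → ester.
  CH(OCOCH3): pendant –OC(=O)CH3: an acyloxy group → ester.
  CH(Cl): halogen on an sp³ carbon → alkyl halide.
  CH(CH2SH): pendant –CH2SH → thiol.
  CH(CH=CH2): pendant –CH=CH2: C=C double bond → alkene.
  CH(COOH): pendant –COOH: carbonyl C bonded to C and –OH → carboxylic acid.
  CH(COCH3): pendant –COCH3: carbonyl C bonded to two carbons → ketone.
  CH(COCH3): pendant –COCH3: carbonyl C bonded to two carbons → ketone.
  CH(NH2): –NH2 on an sp³ carbon with no adjacent C=O → amine.
  CH2F: halogen on an sp³ carbon → alkyl halide.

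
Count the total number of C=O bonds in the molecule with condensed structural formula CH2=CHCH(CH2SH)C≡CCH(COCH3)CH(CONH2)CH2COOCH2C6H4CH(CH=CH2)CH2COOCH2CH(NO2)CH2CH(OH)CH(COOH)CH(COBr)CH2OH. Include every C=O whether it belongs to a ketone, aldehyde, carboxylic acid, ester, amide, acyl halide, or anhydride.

CH(COCH3): ketone, 1 C=O (running total 1).
CH(CONH2): amide, 1 C=O (running total 2).
CH2COOCH2: ester, 1 C=O (running total 3).
CH2COOCH2: ester, 1 C=O (running total 4).
CH(COOH): carboxylic acid, 1 C=O (running total 5).
CH(COBr): acyl halide, 1 C=O (running total 6).

6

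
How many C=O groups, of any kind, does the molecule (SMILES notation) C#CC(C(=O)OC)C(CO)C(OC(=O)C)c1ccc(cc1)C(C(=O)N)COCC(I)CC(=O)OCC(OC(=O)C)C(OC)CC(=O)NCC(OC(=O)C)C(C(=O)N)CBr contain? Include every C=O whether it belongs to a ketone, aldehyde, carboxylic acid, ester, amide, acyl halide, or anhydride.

CH(COOCH3): ester, 1 C=O (running total 1).
CH(OCOCH3): ester, 1 C=O (running total 2).
CH(CONH2): amide, 1 C=O (running total 3).
CH2COOCH2: ester, 1 C=O (running total 4).
CH(OCOCH3): ester, 1 C=O (running total 5).
CH2CONHCH2: amide, 1 C=O (running total 6).
CH(OCOCH3): ester, 1 C=O (running total 7).
CH(CONH2): amide, 1 C=O (running total 8).

8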